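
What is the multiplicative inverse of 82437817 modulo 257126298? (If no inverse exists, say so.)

no inverse exists

Compute gcd(82437817, 257126298):
257126298 = 3·82437817 + 9812847
82437817 = 8·9812847 + 3935041
9812847 = 2·3935041 + 1942765
3935041 = 2·1942765 + 49511
1942765 = 39·49511 + 11836
49511 = 4·11836 + 2167
11836 = 5·2167 + 1001
2167 = 2·1001 + 165
1001 = 6·165 + 11
165 = 15·11 + 0
gcd(82437817, 257126298) = 11 ≠ 1, so 82437817 has no multiplicative inverse modulo 257126298.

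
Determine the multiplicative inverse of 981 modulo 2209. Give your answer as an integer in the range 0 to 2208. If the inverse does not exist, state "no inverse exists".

1261

gcd(2209, 981) by repeated division:
2209 = 2×981 + 247
981 = 3×247 + 240
247 = 1×240 + 7
240 = 34×7 + 2
7 = 3×2 + 1
2 = 2×1 + 0
gcd = 1, so the inverse exists. Back-substitute:
1 = 7 − 3·2
1 = −3·240 + 103·7
1 = 103·247 − 106·240
1 = −106·981 + 421·247
1 = 421·2209 − 948·981
So 981·(-948) ≡ 1 (mod 2209), and -948 ≡ 1261 (mod 2209).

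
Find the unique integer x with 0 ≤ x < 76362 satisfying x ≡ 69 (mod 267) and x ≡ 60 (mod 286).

Write x = 69 + 267·k. Then 267·k ≡ 60 − 69 ≡ 277 (mod 286).
Need 267⁻¹ mod 286. Extended Euclid on (286, 267):
286 = 1·267 + 19
267 = 14·19 + 1
19 = 19·1 + 0
Back-substitute:
1 = 267 − 14·19
1 = −14·286 + 15·267
267⁻¹ ≡ 15 (mod 286), so k ≡ 15·277 ≡ 151 (mod 286).
x = 69 + 267·151 = 40386.

40386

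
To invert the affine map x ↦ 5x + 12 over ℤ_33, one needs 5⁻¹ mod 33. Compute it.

20

Run Euclid on (33, 5):
33 = 6·5 + 3
5 = 1·3 + 2
3 = 1·2 + 1
2 = 2·1 + 0
The gcd is 1. Working backward:
1 = 3 − 2
1 = −5 + 2·3
1 = 2·33 − 13·5
Thus 5·(-13) ≡ 1 (mod 33); reducing, -13 mod 33 = 20.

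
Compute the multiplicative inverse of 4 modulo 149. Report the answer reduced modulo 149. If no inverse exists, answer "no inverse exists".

112

gcd(149, 4) by repeated division:
149 = 37*4 + 1
4 = 4*1 + 0
The gcd is 1. Working backward:
1 = 149 − 37·4
Hence 4⁻¹ ≡ -37 ≡ 112 (mod 149).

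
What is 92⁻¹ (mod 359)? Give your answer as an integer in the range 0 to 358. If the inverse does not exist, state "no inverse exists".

Run Euclid on (359, 92):
359 = 3×92 + 83
92 = 1×83 + 9
83 = 9×9 + 2
9 = 4×2 + 1
2 = 2×1 + 0
Since gcd(92, 359) = 1, back-substitute to write 1 as a combination:
1 = 9 − 4·2
1 = −4·83 + 37·9
1 = 37·92 − 41·83
1 = −41·359 + 160·92
So 92·160 ≡ 1 (mod 359).

160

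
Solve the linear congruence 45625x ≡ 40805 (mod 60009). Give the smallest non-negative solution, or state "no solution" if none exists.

8195

First find gcd(45625, 60009):
60009 = 1×45625 + 14384
45625 = 3×14384 + 2473
14384 = 5×2473 + 2019
2473 = 1×2019 + 454
2019 = 4×454 + 203
454 = 2×203 + 48
203 = 4×48 + 11
48 = 4×11 + 4
11 = 2×4 + 3
4 = 1×3 + 1
3 = 3×1 + 0
gcd = 1, so a unique solution mod 60009 exists.
Back-substitute for the Bézout coefficients:
1 = 4 − 3
1 = −11 + 3·4
1 = 3·48 − 13·11
1 = −13·203 + 55·48
1 = 55·454 − 123·203
1 = −123·2019 + 547·454
1 = 547·2473 − 670·2019
1 = −670·14384 + 3897·2473
1 = 3897·45625 − 12361·14384
1 = −12361·60009 + 16258·45625
So 45625·(16258) ≡ 1 (mod 60009), giving 45625⁻¹ ≡ 16258.
x ≡ 45625⁻¹·40805 ≡ 16258·40805 ≡ 8195 (mod 60009).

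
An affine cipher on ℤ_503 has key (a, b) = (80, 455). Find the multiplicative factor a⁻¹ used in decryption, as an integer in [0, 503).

Apply the Euclidean algorithm to 503 and 80:
503 = 6·80 + 23
80 = 3·23 + 11
23 = 2·11 + 1
11 = 11·1 + 0
The gcd is 1. Working backward:
1 = 23 − 2·11
1 = −2·80 + 7·23
1 = 7·503 − 44·80
Thus 80·(-44) ≡ 1 (mod 503); reducing, -44 mod 503 = 459.

459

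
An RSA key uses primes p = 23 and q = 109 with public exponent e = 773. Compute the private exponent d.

φ(n) = (p−1)(q−1) = 22·108 = 2376.
Need d with 773·d ≡ 1 (mod 2376). Apply the extended Euclidean algorithm:
2376 = 3×773 + 57
773 = 13×57 + 32
57 = 1×32 + 25
32 = 1×25 + 7
25 = 3×7 + 4
7 = 1×4 + 3
4 = 1×3 + 1
3 = 3×1 + 0
Back-substitute:
1 = 4 − 3
1 = −7 + 2·4
1 = 2·25 − 7·7
1 = −7·32 + 9·25
1 = 9·57 − 16·32
1 = −16·773 + 217·57
1 = 217·2376 − 667·773
So 773·(-667) ≡ 1 (mod 2376), hence d ≡ -667 ≡ 1709 (mod 2376).

1709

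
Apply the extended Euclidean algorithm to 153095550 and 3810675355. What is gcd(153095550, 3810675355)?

Apply Euclid's algorithm to 3810675355 and 153095550:
3810675355 = 24·153095550 + 136382155
153095550 = 1·136382155 + 16713395
136382155 = 8·16713395 + 2674995
16713395 = 6·2674995 + 663425
2674995 = 4·663425 + 21295
663425 = 31·21295 + 3280
21295 = 6·3280 + 1615
3280 = 2·1615 + 50
1615 = 32·50 + 15
50 = 3·15 + 5
15 = 3·5 + 0
gcd(153095550, 3810675355) = 5.
Back-substituting:
5 = 50 − 3·15
5 = −3·1615 + 97·50
5 = 97·3280 − 197·1615
5 = −197·21295 + 1279·3280
5 = 1279·663425 − 39846·21295
5 = −39846·2674995 + 160663·663425
5 = 160663·16713395 − 1003824·2674995
5 = −1003824·136382155 + 8191255·16713395
5 = 8191255·153095550 − 9195079·136382155
5 = −9195079·3810675355 + 228873151·153095550
So 5 = (-9195079)·3810675355 + (228873151)·153095550.

5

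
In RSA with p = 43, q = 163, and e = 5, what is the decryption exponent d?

φ(n) = (p−1)(q−1) = 42·162 = 6804.
Need d with 5·d ≡ 1 (mod 6804). Apply the extended Euclidean algorithm:
6804 = 1360*5 + 4
5 = 1*4 + 1
4 = 4*1 + 0
Back-substitute:
1 = 5 − 4
1 = −6804 + 1361·5
So 5·1361 ≡ 1 (mod 6804), hence d = 1361.

1361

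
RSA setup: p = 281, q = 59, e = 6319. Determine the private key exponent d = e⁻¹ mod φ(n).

φ(n) = (p−1)(q−1) = 280·58 = 16240.
Need d with 6319·d ≡ 1 (mod 16240). Apply the extended Euclidean algorithm:
16240 = 2×6319 + 3602
6319 = 1×3602 + 2717
3602 = 1×2717 + 885
2717 = 3×885 + 62
885 = 14×62 + 17
62 = 3×17 + 11
17 = 1×11 + 6
11 = 1×6 + 5
6 = 1×5 + 1
5 = 5×1 + 0
Back-substitute:
1 = 6 − 5
1 = −11 + 2·6
1 = 2·17 − 3·11
1 = −3·62 + 11·17
1 = 11·885 − 157·62
1 = −157·2717 + 482·885
1 = 482·3602 − 639·2717
1 = −639·6319 + 1121·3602
1 = 1121·16240 − 2881·6319
So 6319·(-2881) ≡ 1 (mod 16240), hence d ≡ -2881 ≡ 13359 (mod 16240).

13359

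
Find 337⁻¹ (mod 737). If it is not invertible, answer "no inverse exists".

gcd(737, 337) by repeated division:
737 = 2*337 + 63
337 = 5*63 + 22
63 = 2*22 + 19
22 = 1*19 + 3
19 = 6*3 + 1
3 = 3*1 + 0
gcd = 1, so the inverse exists. Back-substitute:
1 = 19 − 6·3
1 = −6·22 + 7·19
1 = 7·63 − 20·22
1 = −20·337 + 107·63
1 = 107·737 − 234·337
So 337·(-234) ≡ 1 (mod 737), and -234 ≡ 503 (mod 737).

503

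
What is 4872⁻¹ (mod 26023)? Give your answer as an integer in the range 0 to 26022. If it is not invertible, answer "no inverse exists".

Extended Euclidean algorithm:
26023 = 5·4872 + 1663
4872 = 2·1663 + 1546
1663 = 1·1546 + 117
1546 = 13·117 + 25
117 = 4·25 + 17
25 = 1·17 + 8
17 = 2·8 + 1
8 = 8·1 + 0
The gcd is 1. Working backward:
1 = 17 − 2·8
1 = −2·25 + 3·17
1 = 3·117 − 14·25
1 = −14·1546 + 185·117
1 = 185·1663 − 199·1546
1 = −199·4872 + 583·1663
1 = 583·26023 − 3114·4872
So 4872·(-3114) ≡ 1 (mod 26023), and -3114 ≡ 22909 (mod 26023).

22909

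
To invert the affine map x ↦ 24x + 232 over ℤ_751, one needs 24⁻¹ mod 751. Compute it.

532

Extended Euclidean algorithm:
751 = 31×24 + 7
24 = 3×7 + 3
7 = 2×3 + 1
3 = 3×1 + 0
gcd = 1, so the inverse exists. Back-substitute:
1 = 7 − 2·3
1 = −2·24 + 7·7
1 = 7·751 − 219·24
Hence 24⁻¹ ≡ -219 ≡ 532 (mod 751).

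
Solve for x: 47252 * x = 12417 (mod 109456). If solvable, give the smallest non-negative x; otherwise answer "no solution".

gcd(47252, 109456):
109456 = 2*47252 + 14952
47252 = 3*14952 + 2396
14952 = 6*2396 + 576
2396 = 4*576 + 92
576 = 6*92 + 24
92 = 3*24 + 20
24 = 1*20 + 4
20 = 5*4 + 0
gcd = 4, but 4 ∤ 12417, so the congruence has no solution.

no solution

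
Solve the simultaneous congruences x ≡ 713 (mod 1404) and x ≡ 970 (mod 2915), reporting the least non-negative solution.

1064945

Write x = 713 + 1404·k. Then 1404·k ≡ 970 − 713 ≡ 257 (mod 2915).
Need 1404⁻¹ mod 2915. Extended Euclid on (2915, 1404):
2915 = 2×1404 + 107
1404 = 13×107 + 13
107 = 8×13 + 3
13 = 4×3 + 1
3 = 3×1 + 0
Back-substitute:
1 = 13 − 4·3
1 = −4·107 + 33·13
1 = 33·1404 − 433·107
1 = −433·2915 + 899·1404
1404⁻¹ ≡ 899 (mod 2915), so k ≡ 899·257 ≡ 758 (mod 2915).
x = 713 + 1404·758 = 1064945.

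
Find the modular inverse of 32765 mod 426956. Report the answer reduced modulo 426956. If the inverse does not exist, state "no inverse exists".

gcd(426956, 32765) by repeated division:
426956 = 13*32765 + 1011
32765 = 32*1011 + 413
1011 = 2*413 + 185
413 = 2*185 + 43
185 = 4*43 + 13
43 = 3*13 + 4
13 = 3*4 + 1
4 = 4*1 + 0
Since gcd(32765, 426956) = 1, back-substitute to write 1 as a combination:
1 = 13 − 3·4
1 = −3·43 + 10·13
1 = 10·185 − 43·43
1 = −43·413 + 96·185
1 = 96·1011 − 235·413
1 = −235·32765 + 7616·1011
1 = 7616·426956 − 99243·32765
Thus 32765·(-99243) ≡ 1 (mod 426956); reducing, -99243 mod 426956 = 327713.

327713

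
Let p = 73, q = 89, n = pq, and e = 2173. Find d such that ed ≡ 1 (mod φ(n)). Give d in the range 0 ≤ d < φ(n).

φ(n) = (p−1)(q−1) = 72·88 = 6336.
Need d with 2173·d ≡ 1 (mod 6336). Apply the extended Euclidean algorithm:
6336 = 2×2173 + 1990
2173 = 1×1990 + 183
1990 = 10×183 + 160
183 = 1×160 + 23
160 = 6×23 + 22
23 = 1×22 + 1
22 = 22×1 + 0
Back-substitute:
1 = 23 − 22
1 = −160 + 7·23
1 = 7·183 − 8·160
1 = −8·1990 + 87·183
1 = 87·2173 − 95·1990
1 = −95·6336 + 277·2173
So 2173·277 ≡ 1 (mod 6336), hence d = 277.

277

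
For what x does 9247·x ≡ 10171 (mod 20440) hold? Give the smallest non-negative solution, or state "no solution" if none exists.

2773

First find gcd(9247, 20440):
20440 = 2·9247 + 1946
9247 = 4·1946 + 1463
1946 = 1·1463 + 483
1463 = 3·483 + 14
483 = 34·14 + 7
14 = 2·7 + 0
gcd = 7 and 7 | 10171, so solutions exist. Divide through by 7: 1321x ≡ 1453 (mod 2920).
Now find 1321⁻¹ mod 2920:
2920 = 2*1321 + 278
1321 = 4*278 + 209
278 = 1*209 + 69
209 = 3*69 + 2
69 = 34*2 + 1
2 = 2*1 + 0
Back-substitute:
1 = 69 − 34·2
1 = −34·209 + 103·69
1 = 103·278 − 137·209
1 = −137·1321 + 651·278
1 = 651·2920 − 1439·1321
So 1321·(-1439) ≡ 1 (mod 2920), i.e. 1321⁻¹ ≡ 1481.
Then x ≡ 1481·1453 ≡ 2773 (mod 2920); the smallest non-negative solution is x = 2773.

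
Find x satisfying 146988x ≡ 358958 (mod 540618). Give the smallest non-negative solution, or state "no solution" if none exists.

gcd(146988, 540618):
540618 = 3·146988 + 99654
146988 = 1·99654 + 47334
99654 = 2·47334 + 4986
47334 = 9·4986 + 2460
4986 = 2·2460 + 66
2460 = 37·66 + 18
66 = 3·18 + 12
18 = 1·12 + 6
12 = 2·6 + 0
gcd = 6, but 6 ∤ 358958, so the congruence has no solution.

no solution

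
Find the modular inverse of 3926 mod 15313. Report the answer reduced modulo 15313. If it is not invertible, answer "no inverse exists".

6697

Run Euclid on (15313, 3926):
15313 = 3×3926 + 3535
3926 = 1×3535 + 391
3535 = 9×391 + 16
391 = 24×16 + 7
16 = 2×7 + 2
7 = 3×2 + 1
2 = 2×1 + 0
gcd = 1, so the inverse exists. Back-substitute:
1 = 7 − 3·2
1 = −3·16 + 7·7
1 = 7·391 − 171·16
1 = −171·3535 + 1546·391
1 = 1546·3926 − 1717·3535
1 = −1717·15313 + 6697·3926
So 3926·6697 ≡ 1 (mod 15313).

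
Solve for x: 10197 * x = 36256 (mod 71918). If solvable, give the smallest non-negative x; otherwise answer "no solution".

730

First find gcd(10197, 71918):
71918 = 7×10197 + 539
10197 = 18×539 + 495
539 = 1×495 + 44
495 = 11×44 + 11
44 = 4×11 + 0
gcd = 11 and 11 | 36256, so solutions exist. Divide through by 11: 927x ≡ 3296 (mod 6538).
Now find 927⁻¹ mod 6538:
6538 = 7·927 + 49
927 = 18·49 + 45
49 = 1·45 + 4
45 = 11·4 + 1
4 = 4·1 + 0
Back-substitute:
1 = 45 − 11·4
1 = −11·49 + 12·45
1 = 12·927 − 227·49
1 = −227·6538 + 1601·927
So 927⁻¹ ≡ 1601 (mod 6538).
Then x ≡ 1601·3296 ≡ 730 (mod 6538); the smallest non-negative solution is x = 730.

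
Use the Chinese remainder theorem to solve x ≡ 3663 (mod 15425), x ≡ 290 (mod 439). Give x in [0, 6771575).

6698113

Write x = 3663 + 15425·k. Then 15425·k ≡ 290 − 3663 ≡ 139 (mod 439).
Need 15425⁻¹ mod 439. Extended Euclid on (439, 60):
439 = 7*60 + 19
60 = 3*19 + 3
19 = 6*3 + 1
3 = 3*1 + 0
Back-substitute:
1 = 19 − 6·3
1 = −6·60 + 19·19
1 = 19·439 − 139·60
15425⁻¹ ≡ 300 (mod 439), so k ≡ 300·139 ≡ 434 (mod 439).
x = 3663 + 15425·434 = 6698113.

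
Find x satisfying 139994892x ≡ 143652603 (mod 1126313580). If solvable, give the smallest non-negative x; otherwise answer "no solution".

gcd(139994892, 1126313580):
1126313580 = 8×139994892 + 6354444
139994892 = 22×6354444 + 197124
6354444 = 32×197124 + 46476
197124 = 4×46476 + 11220
46476 = 4×11220 + 1596
11220 = 7×1596 + 48
1596 = 33×48 + 12
48 = 4×12 + 0
gcd = 12, but 12 ∤ 143652603, so the congruence has no solution.

no solution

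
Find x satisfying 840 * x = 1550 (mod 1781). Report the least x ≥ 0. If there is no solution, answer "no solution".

First find gcd(840, 1781):
1781 = 2×840 + 101
840 = 8×101 + 32
101 = 3×32 + 5
32 = 6×5 + 2
5 = 2×2 + 1
2 = 2×1 + 0
gcd = 1, so a unique solution mod 1781 exists.
Back-substitute for the Bézout coefficients:
1 = 5 − 2·2
1 = −2·32 + 13·5
1 = 13·101 − 41·32
1 = −41·840 + 341·101
1 = 341·1781 − 723·840
So 840·(-723) ≡ 1 (mod 1781), giving 840⁻¹ ≡ 1058.
x ≡ 840⁻¹·1550 ≡ 1058·1550 ≡ 1380 (mod 1781).

1380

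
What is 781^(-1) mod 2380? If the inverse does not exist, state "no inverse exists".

1801

gcd(2380, 781) by repeated division:
2380 = 3·781 + 37
781 = 21·37 + 4
37 = 9·4 + 1
4 = 4·1 + 0
Since gcd(781, 2380) = 1, back-substitute to write 1 as a combination:
1 = 37 − 9·4
1 = −9·781 + 190·37
1 = 190·2380 − 579·781
Hence 781⁻¹ ≡ -579 ≡ 1801 (mod 2380).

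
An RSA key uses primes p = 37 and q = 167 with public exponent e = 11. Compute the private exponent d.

3803

φ(n) = (p−1)(q−1) = 36·166 = 5976.
Need d with 11·d ≡ 1 (mod 5976). Apply the extended Euclidean algorithm:
5976 = 543*11 + 3
11 = 3*3 + 2
3 = 1*2 + 1
2 = 2*1 + 0
Back-substitute:
1 = 3 − 2
1 = −11 + 4·3
1 = 4·5976 − 2173·11
So 11·(-2173) ≡ 1 (mod 5976), hence d ≡ -2173 ≡ 3803 (mod 5976).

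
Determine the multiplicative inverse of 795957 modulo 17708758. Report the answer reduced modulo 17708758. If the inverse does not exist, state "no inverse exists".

1577633

Run Euclid on (17708758, 795957):
17708758 = 22×795957 + 197704
795957 = 4×197704 + 5141
197704 = 38×5141 + 2346
5141 = 2×2346 + 449
2346 = 5×449 + 101
449 = 4×101 + 45
101 = 2×45 + 11
45 = 4×11 + 1
11 = 11×1 + 0
gcd = 1, so the inverse exists. Back-substitute:
1 = 45 − 4·11
1 = −4·101 + 9·45
1 = 9·449 − 40·101
1 = −40·2346 + 209·449
1 = 209·5141 − 458·2346
1 = −458·197704 + 17613·5141
1 = 17613·795957 − 70910·197704
1 = −70910·17708758 + 1577633·795957
So 795957·1577633 ≡ 1 (mod 17708758).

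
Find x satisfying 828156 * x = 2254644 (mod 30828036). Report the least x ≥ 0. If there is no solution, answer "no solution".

237386

First find gcd(828156, 30828036):
30828036 = 37×828156 + 186264
828156 = 4×186264 + 83100
186264 = 2×83100 + 20064
83100 = 4×20064 + 2844
20064 = 7×2844 + 156
2844 = 18×156 + 36
156 = 4×36 + 12
36 = 3×12 + 0
gcd = 12 and 12 | 2254644, so solutions exist. Divide through by 12: 69013x ≡ 187887 (mod 2569003).
Now find 69013⁻¹ mod 2569003:
2569003 = 37×69013 + 15522
69013 = 4×15522 + 6925
15522 = 2×6925 + 1672
6925 = 4×1672 + 237
1672 = 7×237 + 13
237 = 18×13 + 3
13 = 4×3 + 1
3 = 3×1 + 0
Back-substitute:
1 = 13 − 4·3
1 = −4·237 + 73·13
1 = 73·1672 − 515·237
1 = −515·6925 + 2133·1672
1 = 2133·15522 − 4781·6925
1 = −4781·69013 + 21257·15522
1 = 21257·2569003 − 791290·69013
So 69013·(-791290) ≡ 1 (mod 2569003), i.e. 69013⁻¹ ≡ 1777713.
Then x ≡ 1777713·187887 ≡ 237386 (mod 2569003); the smallest non-negative solution is x = 237386.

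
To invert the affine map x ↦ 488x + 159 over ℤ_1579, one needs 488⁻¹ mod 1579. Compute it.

gcd(1579, 488) by repeated division:
1579 = 3·488 + 115
488 = 4·115 + 28
115 = 4·28 + 3
28 = 9·3 + 1
3 = 3·1 + 0
The gcd is 1. Working backward:
1 = 28 − 9·3
1 = −9·115 + 37·28
1 = 37·488 − 157·115
1 = −157·1579 + 508·488
So 488·508 ≡ 1 (mod 1579).

508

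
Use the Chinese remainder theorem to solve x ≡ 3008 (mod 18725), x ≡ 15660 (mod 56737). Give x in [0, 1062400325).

868318708

Write x = 3008 + 18725·k. Then 18725·k ≡ 15660 − 3008 ≡ 12652 (mod 56737).
Need 18725⁻¹ mod 56737. Extended Euclid on (56737, 18725):
56737 = 3·18725 + 562
18725 = 33·562 + 179
562 = 3·179 + 25
179 = 7·25 + 4
25 = 6·4 + 1
4 = 4·1 + 0
Back-substitute:
1 = 25 − 6·4
1 = −6·179 + 43·25
1 = 43·562 − 135·179
1 = −135·18725 + 4498·562
1 = 4498·56737 − 13629·18725
18725⁻¹ ≡ 43108 (mod 56737), so k ≡ 43108·12652 ≡ 46372 (mod 56737).
x = 3008 + 18725·46372 = 868318708.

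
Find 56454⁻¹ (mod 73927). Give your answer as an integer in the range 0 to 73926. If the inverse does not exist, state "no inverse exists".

Run Euclid on (73927, 56454):
73927 = 1×56454 + 17473
56454 = 3×17473 + 4035
17473 = 4×4035 + 1333
4035 = 3×1333 + 36
1333 = 37×36 + 1
36 = 36×1 + 0
Since gcd(56454, 73927) = 1, back-substitute to write 1 as a combination:
1 = 1333 − 37·36
1 = −37·4035 + 112·1333
1 = 112·17473 − 485·4035
1 = −485·56454 + 1567·17473
1 = 1567·73927 − 2052·56454
Thus 56454·(-2052) ≡ 1 (mod 73927); reducing, -2052 mod 73927 = 71875.

71875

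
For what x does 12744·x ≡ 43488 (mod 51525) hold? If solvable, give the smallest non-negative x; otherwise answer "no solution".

First find gcd(12744, 51525):
51525 = 4·12744 + 549
12744 = 23·549 + 117
549 = 4·117 + 81
117 = 1·81 + 36
81 = 2·36 + 9
36 = 4·9 + 0
gcd = 9 and 9 | 43488, so solutions exist. Divide through by 9: 1416x ≡ 4832 (mod 5725).
Now find 1416⁻¹ mod 5725:
5725 = 4·1416 + 61
1416 = 23·61 + 13
61 = 4·13 + 9
13 = 1·9 + 4
9 = 2·4 + 1
4 = 4·1 + 0
Back-substitute:
1 = 9 − 2·4
1 = −2·13 + 3·9
1 = 3·61 − 14·13
1 = −14·1416 + 325·61
1 = 325·5725 − 1314·1416
So 1416·(-1314) ≡ 1 (mod 5725), i.e. 1416⁻¹ ≡ 4411.
Then x ≡ 4411·4832 ≡ 5502 (mod 5725); the smallest non-negative solution is x = 5502.

5502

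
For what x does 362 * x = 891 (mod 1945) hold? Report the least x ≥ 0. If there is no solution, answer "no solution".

First find gcd(362, 1945):
1945 = 5×362 + 135
362 = 2×135 + 92
135 = 1×92 + 43
92 = 2×43 + 6
43 = 7×6 + 1
6 = 6×1 + 0
gcd = 1, so a unique solution mod 1945 exists.
Back-substitute for the Bézout coefficients:
1 = 43 − 7·6
1 = −7·92 + 15·43
1 = 15·135 − 22·92
1 = −22·362 + 59·135
1 = 59·1945 − 317·362
So 362·(-317) ≡ 1 (mod 1945), giving 362⁻¹ ≡ 1628.
x ≡ 362⁻¹·891 ≡ 1628·891 ≡ 1523 (mod 1945).

1523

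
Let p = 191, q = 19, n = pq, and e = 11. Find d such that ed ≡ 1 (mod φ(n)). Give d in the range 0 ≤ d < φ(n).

φ(n) = (p−1)(q−1) = 190·18 = 3420.
Need d with 11·d ≡ 1 (mod 3420). Apply the extended Euclidean algorithm:
3420 = 310·11 + 10
11 = 1·10 + 1
10 = 10·1 + 0
Back-substitute:
1 = 11 − 10
1 = −3420 + 311·11
So 11·311 ≡ 1 (mod 3420), hence d = 311.

311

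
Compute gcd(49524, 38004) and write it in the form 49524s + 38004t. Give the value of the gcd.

Euclidean algorithm:
49524 = 1*38004 + 11520
38004 = 3*11520 + 3444
11520 = 3*3444 + 1188
3444 = 2*1188 + 1068
1188 = 1*1068 + 120
1068 = 8*120 + 108
120 = 1*108 + 12
108 = 9*12 + 0
gcd(49524, 38004) = 12.
Working backward:
12 = 120 − 108
12 = −1068 + 9·120
12 = 9·1188 − 10·1068
12 = −10·3444 + 29·1188
12 = 29·11520 − 97·3444
12 = −97·38004 + 320·11520
12 = 320·49524 − 417·38004
So 12 = (320)·49524 + (-417)·38004.

12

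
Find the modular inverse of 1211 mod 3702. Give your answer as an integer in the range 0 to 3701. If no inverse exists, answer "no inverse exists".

1073

gcd(3702, 1211) by repeated division:
3702 = 3*1211 + 69
1211 = 17*69 + 38
69 = 1*38 + 31
38 = 1*31 + 7
31 = 4*7 + 3
7 = 2*3 + 1
3 = 3*1 + 0
The gcd is 1. Working backward:
1 = 7 − 2·3
1 = −2·31 + 9·7
1 = 9·38 − 11·31
1 = −11·69 + 20·38
1 = 20·1211 − 351·69
1 = −351·3702 + 1073·1211
So 1211·1073 ≡ 1 (mod 3702).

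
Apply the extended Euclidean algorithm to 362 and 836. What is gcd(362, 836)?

2

Repeated division:
836 = 2·362 + 112
362 = 3·112 + 26
112 = 4·26 + 8
26 = 3·8 + 2
8 = 4·2 + 0
gcd(362, 836) = 2.
Working backward:
2 = 26 − 3·8
2 = −3·112 + 13·26
2 = 13·362 − 42·112
2 = −42·836 + 97·362
So 2 = (-42)·836 + (97)·362.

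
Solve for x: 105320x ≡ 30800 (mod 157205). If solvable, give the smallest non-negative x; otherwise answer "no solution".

15273

First find gcd(105320, 157205):
157205 = 1·105320 + 51885
105320 = 2·51885 + 1550
51885 = 33·1550 + 735
1550 = 2·735 + 80
735 = 9·80 + 15
80 = 5·15 + 5
15 = 3·5 + 0
gcd = 5 and 5 | 30800, so solutions exist. Divide through by 5: 21064x ≡ 6160 (mod 31441).
Now find 21064⁻¹ mod 31441:
31441 = 1·21064 + 10377
21064 = 2·10377 + 310
10377 = 33·310 + 147
310 = 2·147 + 16
147 = 9·16 + 3
16 = 5·3 + 1
3 = 3·1 + 0
Back-substitute:
1 = 16 − 5·3
1 = −5·147 + 46·16
1 = 46·310 − 97·147
1 = −97·10377 + 3247·310
1 = 3247·21064 − 6591·10377
1 = −6591·31441 + 9838·21064
So 21064⁻¹ ≡ 9838 (mod 31441).
Then x ≡ 9838·6160 ≡ 15273 (mod 31441); the smallest non-negative solution is x = 15273.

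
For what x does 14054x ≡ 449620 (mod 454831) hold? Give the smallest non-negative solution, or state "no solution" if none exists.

First find gcd(14054, 454831):
454831 = 32·14054 + 5103
14054 = 2·5103 + 3848
5103 = 1·3848 + 1255
3848 = 3·1255 + 83
1255 = 15·83 + 10
83 = 8·10 + 3
10 = 3·3 + 1
3 = 3·1 + 0
gcd = 1, so a unique solution mod 454831 exists.
Back-substitute for the Bézout coefficients:
1 = 10 − 3·3
1 = −3·83 + 25·10
1 = 25·1255 − 378·83
1 = −378·3848 + 1159·1255
1 = 1159·5103 − 1537·3848
1 = −1537·14054 + 4233·5103
1 = 4233·454831 − 136993·14054
So 14054·(-136993) ≡ 1 (mod 454831), giving 14054⁻¹ ≡ 317838.
x ≡ 14054⁻¹·449620 ≡ 317838·449620 ≡ 240684 (mod 454831).

240684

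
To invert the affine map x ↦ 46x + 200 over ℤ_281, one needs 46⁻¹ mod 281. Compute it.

Extended Euclidean algorithm:
281 = 6×46 + 5
46 = 9×5 + 1
5 = 5×1 + 0
gcd = 1, so the inverse exists. Back-substitute:
1 = 46 − 9·5
1 = −9·281 + 55·46
So 46·55 ≡ 1 (mod 281).

55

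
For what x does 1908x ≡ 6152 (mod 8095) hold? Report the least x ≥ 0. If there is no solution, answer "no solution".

First find gcd(1908, 8095):
8095 = 4*1908 + 463
1908 = 4*463 + 56
463 = 8*56 + 15
56 = 3*15 + 11
15 = 1*11 + 4
11 = 2*4 + 3
4 = 1*3 + 1
3 = 3*1 + 0
gcd = 1, so a unique solution mod 8095 exists.
Back-substitute for the Bézout coefficients:
1 = 4 − 3
1 = −11 + 3·4
1 = 3·15 − 4·11
1 = −4·56 + 15·15
1 = 15·463 − 124·56
1 = −124·1908 + 511·463
1 = 511·8095 − 2168·1908
So 1908·(-2168) ≡ 1 (mod 8095), giving 1908⁻¹ ≡ 5927.
x ≡ 1908⁻¹·6152 ≡ 5927·6152 ≡ 3024 (mod 8095).

3024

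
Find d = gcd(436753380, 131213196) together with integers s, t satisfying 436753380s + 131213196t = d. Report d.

12

Repeated division:
436753380 = 3·131213196 + 43113792
131213196 = 3·43113792 + 1871820
43113792 = 23·1871820 + 61932
1871820 = 30·61932 + 13860
61932 = 4·13860 + 6492
13860 = 2·6492 + 876
6492 = 7·876 + 360
876 = 2·360 + 156
360 = 2·156 + 48
156 = 3·48 + 12
48 = 4·12 + 0
gcd(436753380, 131213196) = 12.
Express as a combination:
12 = 156 − 3·48
12 = −3·360 + 7·156
12 = 7·876 − 17·360
12 = −17·6492 + 126·876
12 = 126·13860 − 269·6492
12 = −269·61932 + 1202·13860
12 = 1202·1871820 − 36329·61932
12 = −36329·43113792 + 836769·1871820
12 = 836769·131213196 − 2546636·43113792
12 = −2546636·436753380 + 8476677·131213196
So 12 = (-2546636)·436753380 + (8476677)·131213196.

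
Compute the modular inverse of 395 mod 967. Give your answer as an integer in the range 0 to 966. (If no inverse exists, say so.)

519

Run Euclid on (967, 395):
967 = 2·395 + 177
395 = 2·177 + 41
177 = 4·41 + 13
41 = 3·13 + 2
13 = 6·2 + 1
2 = 2·1 + 0
gcd = 1, so the inverse exists. Back-substitute:
1 = 13 − 6·2
1 = −6·41 + 19·13
1 = 19·177 − 82·41
1 = −82·395 + 183·177
1 = 183·967 − 448·395
So 395·(-448) ≡ 1 (mod 967), and -448 ≡ 519 (mod 967).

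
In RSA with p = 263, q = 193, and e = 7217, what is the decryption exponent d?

8657

φ(n) = (p−1)(q−1) = 262·192 = 50304.
Need d with 7217·d ≡ 1 (mod 50304). Apply the extended Euclidean algorithm:
50304 = 6*7217 + 7002
7217 = 1*7002 + 215
7002 = 32*215 + 122
215 = 1*122 + 93
122 = 1*93 + 29
93 = 3*29 + 6
29 = 4*6 + 5
6 = 1*5 + 1
5 = 5*1 + 0
Back-substitute:
1 = 6 − 5
1 = −29 + 5·6
1 = 5·93 − 16·29
1 = −16·122 + 21·93
1 = 21·215 − 37·122
1 = −37·7002 + 1205·215
1 = 1205·7217 − 1242·7002
1 = −1242·50304 + 8657·7217
So 7217·8657 ≡ 1 (mod 50304), hence d = 8657.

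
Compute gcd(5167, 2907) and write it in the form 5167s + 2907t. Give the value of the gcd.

1

Apply Euclid's algorithm to 5167 and 2907:
5167 = 1·2907 + 2260
2907 = 1·2260 + 647
2260 = 3·647 + 319
647 = 2·319 + 9
319 = 35·9 + 4
9 = 2·4 + 1
4 = 4·1 + 0
gcd(5167, 2907) = 1.
Working backward:
1 = 9 − 2·4
1 = −2·319 + 71·9
1 = 71·647 − 144·319
1 = −144·2260 + 503·647
1 = 503·2907 − 647·2260
1 = −647·5167 + 1150·2907
So 1 = (-647)·5167 + (1150)·2907.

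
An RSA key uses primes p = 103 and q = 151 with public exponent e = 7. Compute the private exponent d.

φ(n) = (p−1)(q−1) = 102·150 = 15300.
Need d with 7·d ≡ 1 (mod 15300). Apply the extended Euclidean algorithm:
15300 = 2185×7 + 5
7 = 1×5 + 2
5 = 2×2 + 1
2 = 2×1 + 0
Back-substitute:
1 = 5 − 2·2
1 = −2·7 + 3·5
1 = 3·15300 − 6557·7
So 7·(-6557) ≡ 1 (mod 15300), hence d ≡ -6557 ≡ 8743 (mod 15300).

8743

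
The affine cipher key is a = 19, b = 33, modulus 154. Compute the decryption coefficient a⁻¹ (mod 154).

Apply the Euclidean algorithm to 154 and 19:
154 = 8·19 + 2
19 = 9·2 + 1
2 = 2·1 + 0
Since gcd(19, 154) = 1, back-substitute to write 1 as a combination:
1 = 19 − 9·2
1 = −9·154 + 73·19
So 19·73 ≡ 1 (mod 154).

73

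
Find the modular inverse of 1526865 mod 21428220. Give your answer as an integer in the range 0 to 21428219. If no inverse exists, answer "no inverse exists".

Compute gcd(1526865, 21428220):
21428220 = 14*1526865 + 52110
1526865 = 29*52110 + 15675
52110 = 3*15675 + 5085
15675 = 3*5085 + 420
5085 = 12*420 + 45
420 = 9*45 + 15
45 = 3*15 + 0
Since gcd = 15 > 1, 1526865 is not a unit mod 21428220.

no inverse exists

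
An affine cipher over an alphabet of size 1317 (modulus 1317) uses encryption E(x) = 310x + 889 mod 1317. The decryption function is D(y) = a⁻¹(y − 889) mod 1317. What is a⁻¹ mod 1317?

Extended Euclidean algorithm:
1317 = 4*310 + 77
310 = 4*77 + 2
77 = 38*2 + 1
2 = 2*1 + 0
gcd = 1, so the inverse exists. Back-substitute:
1 = 77 − 38·2
1 = −38·310 + 153·77
1 = 153·1317 − 650·310
Thus 310·(-650) ≡ 1 (mod 1317); reducing, -650 mod 1317 = 667.

667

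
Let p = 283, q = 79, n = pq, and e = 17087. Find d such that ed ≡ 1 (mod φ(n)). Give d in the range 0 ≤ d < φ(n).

13151

φ(n) = (p−1)(q−1) = 282·78 = 21996.
Need d with 17087·d ≡ 1 (mod 21996). Apply the extended Euclidean algorithm:
21996 = 1·17087 + 4909
17087 = 3·4909 + 2360
4909 = 2·2360 + 189
2360 = 12·189 + 92
189 = 2·92 + 5
92 = 18·5 + 2
5 = 2·2 + 1
2 = 2·1 + 0
Back-substitute:
1 = 5 − 2·2
1 = −2·92 + 37·5
1 = 37·189 − 76·92
1 = −76·2360 + 949·189
1 = 949·4909 − 1974·2360
1 = −1974·17087 + 6871·4909
1 = 6871·21996 − 8845·17087
So 17087·(-8845) ≡ 1 (mod 21996), hence d ≡ -8845 ≡ 13151 (mod 21996).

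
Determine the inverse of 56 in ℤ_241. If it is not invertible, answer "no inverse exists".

99

Extended Euclidean algorithm:
241 = 4·56 + 17
56 = 3·17 + 5
17 = 3·5 + 2
5 = 2·2 + 1
2 = 2·1 + 0
The gcd is 1. Working backward:
1 = 5 − 2·2
1 = −2·17 + 7·5
1 = 7·56 − 23·17
1 = −23·241 + 99·56
So 56·99 ≡ 1 (mod 241).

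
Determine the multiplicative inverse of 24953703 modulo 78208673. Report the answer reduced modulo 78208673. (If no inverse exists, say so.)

6608489

gcd(78208673, 24953703) by repeated division:
78208673 = 3·24953703 + 3347564
24953703 = 7·3347564 + 1520755
3347564 = 2·1520755 + 306054
1520755 = 4·306054 + 296539
306054 = 1·296539 + 9515
296539 = 31·9515 + 1574
9515 = 6·1574 + 71
1574 = 22·71 + 12
71 = 5·12 + 11
12 = 1·11 + 1
11 = 11·1 + 0
Since gcd(24953703, 78208673) = 1, back-substitute to write 1 as a combination:
1 = 12 − 11
1 = −71 + 6·12
1 = 6·1574 − 133·71
1 = −133·9515 + 804·1574
1 = 804·296539 − 25057·9515
1 = −25057·306054 + 25861·296539
1 = 25861·1520755 − 128501·306054
1 = −128501·3347564 + 282863·1520755
1 = 282863·24953703 − 2108542·3347564
1 = −2108542·78208673 + 6608489·24953703
So 24953703·6608489 ≡ 1 (mod 78208673).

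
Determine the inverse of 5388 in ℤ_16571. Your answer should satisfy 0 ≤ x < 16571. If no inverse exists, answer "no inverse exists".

8713

Extended Euclidean algorithm:
16571 = 3·5388 + 407
5388 = 13·407 + 97
407 = 4·97 + 19
97 = 5·19 + 2
19 = 9·2 + 1
2 = 2·1 + 0
gcd = 1, so the inverse exists. Back-substitute:
1 = 19 − 9·2
1 = −9·97 + 46·19
1 = 46·407 − 193·97
1 = −193·5388 + 2555·407
1 = 2555·16571 − 7858·5388
Hence 5388⁻¹ ≡ -7858 ≡ 8713 (mod 16571).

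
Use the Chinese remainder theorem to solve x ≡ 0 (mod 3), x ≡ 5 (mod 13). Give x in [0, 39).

18

Write x = 0 + 3·k. Then 3·k ≡ 5 − 0 ≡ 5 (mod 13).
Need 3⁻¹ mod 13. Extended Euclid on (13, 3):
13 = 4*3 + 1
3 = 3*1 + 0
Back-substitute:
1 = 13 − 4·3
3⁻¹ ≡ 9 (mod 13), so k ≡ 9·5 ≡ 6 (mod 13).
x = 0 + 3·6 = 18.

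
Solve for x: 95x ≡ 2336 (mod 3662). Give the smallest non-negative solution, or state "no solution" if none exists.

2800

First find gcd(95, 3662):
3662 = 38*95 + 52
95 = 1*52 + 43
52 = 1*43 + 9
43 = 4*9 + 7
9 = 1*7 + 2
7 = 3*2 + 1
2 = 2*1 + 0
gcd = 1, so a unique solution mod 3662 exists.
Back-substitute for the Bézout coefficients:
1 = 7 − 3·2
1 = −3·9 + 4·7
1 = 4·43 − 19·9
1 = −19·52 + 23·43
1 = 23·95 − 42·52
1 = −42·3662 + 1619·95
So 95·(1619) ≡ 1 (mod 3662), giving 95⁻¹ ≡ 1619.
x ≡ 95⁻¹·2336 ≡ 1619·2336 ≡ 2800 (mod 3662).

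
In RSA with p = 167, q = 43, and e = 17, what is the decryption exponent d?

φ(n) = (p−1)(q−1) = 166·42 = 6972.
Need d with 17·d ≡ 1 (mod 6972). Apply the extended Euclidean algorithm:
6972 = 410·17 + 2
17 = 8·2 + 1
2 = 2·1 + 0
Back-substitute:
1 = 17 − 8·2
1 = −8·6972 + 3281·17
So 17·3281 ≡ 1 (mod 6972), hence d = 3281.

3281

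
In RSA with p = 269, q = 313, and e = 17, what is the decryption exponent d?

24593

φ(n) = (p−1)(q−1) = 268·312 = 83616.
Need d with 17·d ≡ 1 (mod 83616). Apply the extended Euclidean algorithm:
83616 = 4918·17 + 10
17 = 1·10 + 7
10 = 1·7 + 3
7 = 2·3 + 1
3 = 3·1 + 0
Back-substitute:
1 = 7 − 2·3
1 = −2·10 + 3·7
1 = 3·17 − 5·10
1 = −5·83616 + 24593·17
So 17·24593 ≡ 1 (mod 83616), hence d = 24593.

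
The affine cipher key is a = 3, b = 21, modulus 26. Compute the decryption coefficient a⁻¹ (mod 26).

9

Apply the Euclidean algorithm to 26 and 3:
26 = 8*3 + 2
3 = 1*2 + 1
2 = 2*1 + 0
gcd = 1, so the inverse exists. Back-substitute:
1 = 3 − 2
1 = −26 + 9·3
So 3·9 ≡ 1 (mod 26).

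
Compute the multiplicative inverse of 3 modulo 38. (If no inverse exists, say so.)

13

Extended Euclidean algorithm:
38 = 12×3 + 2
3 = 1×2 + 1
2 = 2×1 + 0
The gcd is 1. Working backward:
1 = 3 − 2
1 = −38 + 13·3
So 3·13 ≡ 1 (mod 38).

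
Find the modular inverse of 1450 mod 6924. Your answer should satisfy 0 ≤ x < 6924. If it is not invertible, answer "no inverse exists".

Euclidean algorithm on 6924, 1450:
6924 = 4*1450 + 1124
1450 = 1*1124 + 326
1124 = 3*326 + 146
326 = 2*146 + 34
146 = 4*34 + 10
34 = 3*10 + 4
10 = 2*4 + 2
4 = 2*2 + 0
Since gcd = 2 > 1, 1450 is not a unit mod 6924.

no inverse exists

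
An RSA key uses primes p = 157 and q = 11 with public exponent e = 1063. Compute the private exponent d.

φ(n) = (p−1)(q−1) = 156·10 = 1560.
Need d with 1063·d ≡ 1 (mod 1560). Apply the extended Euclidean algorithm:
1560 = 1·1063 + 497
1063 = 2·497 + 69
497 = 7·69 + 14
69 = 4·14 + 13
14 = 1·13 + 1
13 = 13·1 + 0
Back-substitute:
1 = 14 − 13
1 = −69 + 5·14
1 = 5·497 − 36·69
1 = −36·1063 + 77·497
1 = 77·1560 − 113·1063
So 1063·(-113) ≡ 1 (mod 1560), hence d ≡ -113 ≡ 1447 (mod 1560).

1447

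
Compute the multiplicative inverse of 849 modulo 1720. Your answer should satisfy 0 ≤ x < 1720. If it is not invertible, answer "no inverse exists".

gcd(1720, 849) by repeated division:
1720 = 2·849 + 22
849 = 38·22 + 13
22 = 1·13 + 9
13 = 1·9 + 4
9 = 2·4 + 1
4 = 4·1 + 0
Since gcd(849, 1720) = 1, back-substitute to write 1 as a combination:
1 = 9 − 2·4
1 = −2·13 + 3·9
1 = 3·22 − 5·13
1 = −5·849 + 193·22
1 = 193·1720 − 391·849
Thus 849·(-391) ≡ 1 (mod 1720); reducing, -391 mod 1720 = 1329.

1329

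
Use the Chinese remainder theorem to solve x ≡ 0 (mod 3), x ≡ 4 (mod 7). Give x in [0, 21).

Write x = 0 + 3·k. Then 3·k ≡ 4 − 0 ≡ 4 (mod 7).
Need 3⁻¹ mod 7. Extended Euclid on (7, 3):
7 = 2×3 + 1
3 = 3×1 + 0
Back-substitute:
1 = 7 − 2·3
3⁻¹ ≡ 5 (mod 7), so k ≡ 5·4 ≡ 6 (mod 7).
x = 0 + 3·6 = 18.

18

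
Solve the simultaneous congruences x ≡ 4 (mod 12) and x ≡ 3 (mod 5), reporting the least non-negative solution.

Write x = 4 + 12·k. Then 12·k ≡ 3 − 4 ≡ 4 (mod 5).
Need 12⁻¹ mod 5. Extended Euclid on (5, 2):
5 = 2×2 + 1
2 = 2×1 + 0
Back-substitute:
1 = 5 − 2·2
12⁻¹ ≡ 3 (mod 5), so k ≡ 3·4 ≡ 2 (mod 5).
x = 4 + 12·2 = 28.

28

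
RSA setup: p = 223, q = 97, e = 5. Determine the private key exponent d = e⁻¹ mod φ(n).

8525

φ(n) = (p−1)(q−1) = 222·96 = 21312.
Need d with 5·d ≡ 1 (mod 21312). Apply the extended Euclidean algorithm:
21312 = 4262·5 + 2
5 = 2·2 + 1
2 = 2·1 + 0
Back-substitute:
1 = 5 − 2·2
1 = −2·21312 + 8525·5
So 5·8525 ≡ 1 (mod 21312), hence d = 8525.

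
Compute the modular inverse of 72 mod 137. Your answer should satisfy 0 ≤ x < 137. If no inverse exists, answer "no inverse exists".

Extended Euclidean algorithm:
137 = 1×72 + 65
72 = 1×65 + 7
65 = 9×7 + 2
7 = 3×2 + 1
2 = 2×1 + 0
The gcd is 1. Working backward:
1 = 7 − 3·2
1 = −3·65 + 28·7
1 = 28·72 − 31·65
1 = −31·137 + 59·72
So 72·59 ≡ 1 (mod 137).

59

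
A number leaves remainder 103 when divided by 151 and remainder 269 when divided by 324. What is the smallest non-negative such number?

37853

Write x = 103 + 151·k. Then 151·k ≡ 269 − 103 ≡ 166 (mod 324).
Need 151⁻¹ mod 324. Extended Euclid on (324, 151):
324 = 2×151 + 22
151 = 6×22 + 19
22 = 1×19 + 3
19 = 6×3 + 1
3 = 3×1 + 0
Back-substitute:
1 = 19 − 6·3
1 = −6·22 + 7·19
1 = 7·151 − 48·22
1 = −48·324 + 103·151
151⁻¹ ≡ 103 (mod 324), so k ≡ 103·166 ≡ 250 (mod 324).
x = 103 + 151·250 = 37853.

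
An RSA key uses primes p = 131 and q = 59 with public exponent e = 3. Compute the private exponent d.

5027

φ(n) = (p−1)(q−1) = 130·58 = 7540.
Need d with 3·d ≡ 1 (mod 7540). Apply the extended Euclidean algorithm:
7540 = 2513·3 + 1
3 = 3·1 + 0
Back-substitute:
1 = 7540 − 2513·3
So 3·(-2513) ≡ 1 (mod 7540), hence d ≡ -2513 ≡ 5027 (mod 7540).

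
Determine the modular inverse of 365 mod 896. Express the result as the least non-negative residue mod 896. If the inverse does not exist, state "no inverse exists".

Extended Euclidean algorithm:
896 = 2·365 + 166
365 = 2·166 + 33
166 = 5·33 + 1
33 = 33·1 + 0
gcd = 1, so the inverse exists. Back-substitute:
1 = 166 − 5·33
1 = −5·365 + 11·166
1 = 11·896 − 27·365
Thus 365·(-27) ≡ 1 (mod 896); reducing, -27 mod 896 = 869.

869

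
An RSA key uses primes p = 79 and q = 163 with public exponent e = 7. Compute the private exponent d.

φ(n) = (p−1)(q−1) = 78·162 = 12636.
Need d with 7·d ≡ 1 (mod 12636). Apply the extended Euclidean algorithm:
12636 = 1805*7 + 1
7 = 7*1 + 0
Back-substitute:
1 = 12636 − 1805·7
So 7·(-1805) ≡ 1 (mod 12636), hence d ≡ -1805 ≡ 10831 (mod 12636).

10831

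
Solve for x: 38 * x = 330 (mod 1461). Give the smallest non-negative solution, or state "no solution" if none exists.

1239

First find gcd(38, 1461):
1461 = 38*38 + 17
38 = 2*17 + 4
17 = 4*4 + 1
4 = 4*1 + 0
gcd = 1, so a unique solution mod 1461 exists.
Back-substitute for the Bézout coefficients:
1 = 17 − 4·4
1 = −4·38 + 9·17
1 = 9·1461 − 346·38
So 38·(-346) ≡ 1 (mod 1461), giving 38⁻¹ ≡ 1115.
x ≡ 38⁻¹·330 ≡ 1115·330 ≡ 1239 (mod 1461).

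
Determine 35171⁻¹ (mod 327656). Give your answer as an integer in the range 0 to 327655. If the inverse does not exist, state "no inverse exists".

181291

Extended Euclidean algorithm:
327656 = 9×35171 + 11117
35171 = 3×11117 + 1820
11117 = 6×1820 + 197
1820 = 9×197 + 47
197 = 4×47 + 9
47 = 5×9 + 2
9 = 4×2 + 1
2 = 2×1 + 0
Since gcd(35171, 327656) = 1, back-substitute to write 1 as a combination:
1 = 9 − 4·2
1 = −4·47 + 21·9
1 = 21·197 − 88·47
1 = −88·1820 + 813·197
1 = 813·11117 − 4966·1820
1 = −4966·35171 + 15711·11117
1 = 15711·327656 − 146365·35171
So 35171·(-146365) ≡ 1 (mod 327656), and -146365 ≡ 181291 (mod 327656).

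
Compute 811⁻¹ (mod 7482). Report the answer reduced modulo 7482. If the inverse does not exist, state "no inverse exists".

5683

gcd(7482, 811) by repeated division:
7482 = 9×811 + 183
811 = 4×183 + 79
183 = 2×79 + 25
79 = 3×25 + 4
25 = 6×4 + 1
4 = 4×1 + 0
Since gcd(811, 7482) = 1, back-substitute to write 1 as a combination:
1 = 25 − 6·4
1 = −6·79 + 19·25
1 = 19·183 − 44·79
1 = −44·811 + 195·183
1 = 195·7482 − 1799·811
Thus 811·(-1799) ≡ 1 (mod 7482); reducing, -1799 mod 7482 = 5683.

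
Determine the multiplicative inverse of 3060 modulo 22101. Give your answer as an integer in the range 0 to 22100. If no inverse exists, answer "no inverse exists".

no inverse exists

Euclidean algorithm on 22101, 3060:
22101 = 7×3060 + 681
3060 = 4×681 + 336
681 = 2×336 + 9
336 = 37×9 + 3
9 = 3×3 + 0
Since gcd = 3 > 1, 3060 is not a unit mod 22101.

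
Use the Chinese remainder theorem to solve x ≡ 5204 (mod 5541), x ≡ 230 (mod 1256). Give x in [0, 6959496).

Write x = 5204 + 5541·k. Then 5541·k ≡ 230 − 5204 ≡ 50 (mod 1256).
Need 5541⁻¹ mod 1256. Extended Euclid on (1256, 517):
1256 = 2·517 + 222
517 = 2·222 + 73
222 = 3·73 + 3
73 = 24·3 + 1
3 = 3·1 + 0
Back-substitute:
1 = 73 − 24·3
1 = −24·222 + 73·73
1 = 73·517 − 170·222
1 = −170·1256 + 413·517
5541⁻¹ ≡ 413 (mod 1256), so k ≡ 413·50 ≡ 554 (mod 1256).
x = 5204 + 5541·554 = 3074918.

3074918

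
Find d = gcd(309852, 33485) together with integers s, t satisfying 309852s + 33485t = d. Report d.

1

Euclidean algorithm:
309852 = 9*33485 + 8487
33485 = 3*8487 + 8024
8487 = 1*8024 + 463
8024 = 17*463 + 153
463 = 3*153 + 4
153 = 38*4 + 1
4 = 4*1 + 0
gcd(309852, 33485) = 1.
Working backward:
1 = 153 − 38·4
1 = −38·463 + 115·153
1 = 115·8024 − 1993·463
1 = −1993·8487 + 2108·8024
1 = 2108·33485 − 8317·8487
1 = −8317·309852 + 76961·33485
So 1 = (-8317)·309852 + (76961)·33485.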